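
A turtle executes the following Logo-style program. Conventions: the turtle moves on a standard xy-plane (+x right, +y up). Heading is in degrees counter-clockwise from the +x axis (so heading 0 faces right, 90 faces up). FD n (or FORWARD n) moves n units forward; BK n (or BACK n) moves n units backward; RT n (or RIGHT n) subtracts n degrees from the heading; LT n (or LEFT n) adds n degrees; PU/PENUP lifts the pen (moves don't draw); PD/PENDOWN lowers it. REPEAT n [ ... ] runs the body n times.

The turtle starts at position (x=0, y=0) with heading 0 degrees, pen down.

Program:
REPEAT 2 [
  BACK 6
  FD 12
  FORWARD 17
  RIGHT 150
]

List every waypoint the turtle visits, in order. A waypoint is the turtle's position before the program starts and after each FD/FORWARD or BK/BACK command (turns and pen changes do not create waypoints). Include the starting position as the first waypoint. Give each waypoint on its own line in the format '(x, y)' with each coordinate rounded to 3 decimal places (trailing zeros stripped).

Answer: (0, 0)
(-6, 0)
(6, 0)
(23, 0)
(28.196, 3)
(17.804, -3)
(3.081, -11.5)

Derivation:
Executing turtle program step by step:
Start: pos=(0,0), heading=0, pen down
REPEAT 2 [
  -- iteration 1/2 --
  BK 6: (0,0) -> (-6,0) [heading=0, draw]
  FD 12: (-6,0) -> (6,0) [heading=0, draw]
  FD 17: (6,0) -> (23,0) [heading=0, draw]
  RT 150: heading 0 -> 210
  -- iteration 2/2 --
  BK 6: (23,0) -> (28.196,3) [heading=210, draw]
  FD 12: (28.196,3) -> (17.804,-3) [heading=210, draw]
  FD 17: (17.804,-3) -> (3.081,-11.5) [heading=210, draw]
  RT 150: heading 210 -> 60
]
Final: pos=(3.081,-11.5), heading=60, 6 segment(s) drawn
Waypoints (7 total):
(0, 0)
(-6, 0)
(6, 0)
(23, 0)
(28.196, 3)
(17.804, -3)
(3.081, -11.5)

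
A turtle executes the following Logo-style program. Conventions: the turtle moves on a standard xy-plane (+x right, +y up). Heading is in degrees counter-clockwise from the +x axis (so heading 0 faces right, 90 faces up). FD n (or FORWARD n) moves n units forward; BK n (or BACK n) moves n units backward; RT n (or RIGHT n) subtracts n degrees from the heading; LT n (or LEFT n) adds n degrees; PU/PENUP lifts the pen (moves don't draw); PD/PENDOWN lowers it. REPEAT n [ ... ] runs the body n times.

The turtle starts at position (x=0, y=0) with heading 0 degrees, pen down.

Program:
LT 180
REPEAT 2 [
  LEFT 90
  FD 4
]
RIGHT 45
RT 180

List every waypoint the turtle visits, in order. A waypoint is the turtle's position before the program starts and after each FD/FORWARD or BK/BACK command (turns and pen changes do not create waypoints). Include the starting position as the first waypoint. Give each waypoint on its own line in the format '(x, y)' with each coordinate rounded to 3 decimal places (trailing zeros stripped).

Answer: (0, 0)
(0, -4)
(4, -4)

Derivation:
Executing turtle program step by step:
Start: pos=(0,0), heading=0, pen down
LT 180: heading 0 -> 180
REPEAT 2 [
  -- iteration 1/2 --
  LT 90: heading 180 -> 270
  FD 4: (0,0) -> (0,-4) [heading=270, draw]
  -- iteration 2/2 --
  LT 90: heading 270 -> 0
  FD 4: (0,-4) -> (4,-4) [heading=0, draw]
]
RT 45: heading 0 -> 315
RT 180: heading 315 -> 135
Final: pos=(4,-4), heading=135, 2 segment(s) drawn
Waypoints (3 total):
(0, 0)
(0, -4)
(4, -4)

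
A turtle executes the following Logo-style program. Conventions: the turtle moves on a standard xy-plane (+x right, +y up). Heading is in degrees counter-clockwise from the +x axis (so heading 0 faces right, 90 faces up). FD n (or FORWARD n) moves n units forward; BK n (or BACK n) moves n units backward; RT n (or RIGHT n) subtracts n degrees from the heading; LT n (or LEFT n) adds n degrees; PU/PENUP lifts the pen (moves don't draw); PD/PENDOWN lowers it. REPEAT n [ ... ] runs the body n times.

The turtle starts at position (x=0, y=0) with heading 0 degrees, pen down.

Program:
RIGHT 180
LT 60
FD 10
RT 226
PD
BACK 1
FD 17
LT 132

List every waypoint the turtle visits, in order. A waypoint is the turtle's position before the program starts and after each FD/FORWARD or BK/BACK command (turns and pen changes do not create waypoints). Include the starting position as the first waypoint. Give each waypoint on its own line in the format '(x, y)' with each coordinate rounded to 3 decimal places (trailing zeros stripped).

Executing turtle program step by step:
Start: pos=(0,0), heading=0, pen down
RT 180: heading 0 -> 180
LT 60: heading 180 -> 240
FD 10: (0,0) -> (-5,-8.66) [heading=240, draw]
RT 226: heading 240 -> 14
PD: pen down
BK 1: (-5,-8.66) -> (-5.97,-8.902) [heading=14, draw]
FD 17: (-5.97,-8.902) -> (10.525,-4.79) [heading=14, draw]
LT 132: heading 14 -> 146
Final: pos=(10.525,-4.79), heading=146, 3 segment(s) drawn
Waypoints (4 total):
(0, 0)
(-5, -8.66)
(-5.97, -8.902)
(10.525, -4.79)

Answer: (0, 0)
(-5, -8.66)
(-5.97, -8.902)
(10.525, -4.79)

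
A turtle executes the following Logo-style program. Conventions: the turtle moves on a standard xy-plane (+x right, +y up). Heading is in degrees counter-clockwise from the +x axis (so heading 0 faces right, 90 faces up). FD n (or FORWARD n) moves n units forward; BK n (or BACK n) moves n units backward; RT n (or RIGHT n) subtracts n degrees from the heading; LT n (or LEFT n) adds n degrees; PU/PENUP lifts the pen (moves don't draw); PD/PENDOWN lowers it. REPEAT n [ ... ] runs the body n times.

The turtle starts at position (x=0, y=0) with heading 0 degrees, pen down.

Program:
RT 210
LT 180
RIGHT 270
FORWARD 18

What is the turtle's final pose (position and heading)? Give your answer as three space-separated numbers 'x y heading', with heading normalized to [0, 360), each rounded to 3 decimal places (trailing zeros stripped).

Executing turtle program step by step:
Start: pos=(0,0), heading=0, pen down
RT 210: heading 0 -> 150
LT 180: heading 150 -> 330
RT 270: heading 330 -> 60
FD 18: (0,0) -> (9,15.588) [heading=60, draw]
Final: pos=(9,15.588), heading=60, 1 segment(s) drawn

Answer: 9 15.588 60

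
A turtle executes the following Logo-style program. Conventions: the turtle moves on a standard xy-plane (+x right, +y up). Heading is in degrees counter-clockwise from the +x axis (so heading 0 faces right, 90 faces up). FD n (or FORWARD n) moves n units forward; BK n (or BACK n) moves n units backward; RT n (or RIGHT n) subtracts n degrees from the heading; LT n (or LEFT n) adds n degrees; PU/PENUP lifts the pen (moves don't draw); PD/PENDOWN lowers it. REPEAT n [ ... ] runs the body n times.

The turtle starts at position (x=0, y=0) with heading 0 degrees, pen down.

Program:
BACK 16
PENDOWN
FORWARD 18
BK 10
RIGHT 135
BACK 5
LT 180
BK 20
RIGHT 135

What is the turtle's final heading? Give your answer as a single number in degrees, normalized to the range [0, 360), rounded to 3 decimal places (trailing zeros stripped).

Executing turtle program step by step:
Start: pos=(0,0), heading=0, pen down
BK 16: (0,0) -> (-16,0) [heading=0, draw]
PD: pen down
FD 18: (-16,0) -> (2,0) [heading=0, draw]
BK 10: (2,0) -> (-8,0) [heading=0, draw]
RT 135: heading 0 -> 225
BK 5: (-8,0) -> (-4.464,3.536) [heading=225, draw]
LT 180: heading 225 -> 45
BK 20: (-4.464,3.536) -> (-18.607,-10.607) [heading=45, draw]
RT 135: heading 45 -> 270
Final: pos=(-18.607,-10.607), heading=270, 5 segment(s) drawn

Answer: 270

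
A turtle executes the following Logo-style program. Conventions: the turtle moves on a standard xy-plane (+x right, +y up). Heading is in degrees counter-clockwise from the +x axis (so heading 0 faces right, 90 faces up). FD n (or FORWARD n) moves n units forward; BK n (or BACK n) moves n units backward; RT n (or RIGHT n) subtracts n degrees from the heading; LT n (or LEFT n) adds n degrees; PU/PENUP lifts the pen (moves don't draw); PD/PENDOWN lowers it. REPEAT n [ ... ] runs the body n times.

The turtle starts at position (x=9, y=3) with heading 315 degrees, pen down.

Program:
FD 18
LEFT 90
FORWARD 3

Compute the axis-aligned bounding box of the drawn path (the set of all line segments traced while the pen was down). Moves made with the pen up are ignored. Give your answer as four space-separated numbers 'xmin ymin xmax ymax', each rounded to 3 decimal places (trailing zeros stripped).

Answer: 9 -9.728 23.849 3

Derivation:
Executing turtle program step by step:
Start: pos=(9,3), heading=315, pen down
FD 18: (9,3) -> (21.728,-9.728) [heading=315, draw]
LT 90: heading 315 -> 45
FD 3: (21.728,-9.728) -> (23.849,-7.607) [heading=45, draw]
Final: pos=(23.849,-7.607), heading=45, 2 segment(s) drawn

Segment endpoints: x in {9, 21.728, 23.849}, y in {-9.728, -7.607, 3}
xmin=9, ymin=-9.728, xmax=23.849, ymax=3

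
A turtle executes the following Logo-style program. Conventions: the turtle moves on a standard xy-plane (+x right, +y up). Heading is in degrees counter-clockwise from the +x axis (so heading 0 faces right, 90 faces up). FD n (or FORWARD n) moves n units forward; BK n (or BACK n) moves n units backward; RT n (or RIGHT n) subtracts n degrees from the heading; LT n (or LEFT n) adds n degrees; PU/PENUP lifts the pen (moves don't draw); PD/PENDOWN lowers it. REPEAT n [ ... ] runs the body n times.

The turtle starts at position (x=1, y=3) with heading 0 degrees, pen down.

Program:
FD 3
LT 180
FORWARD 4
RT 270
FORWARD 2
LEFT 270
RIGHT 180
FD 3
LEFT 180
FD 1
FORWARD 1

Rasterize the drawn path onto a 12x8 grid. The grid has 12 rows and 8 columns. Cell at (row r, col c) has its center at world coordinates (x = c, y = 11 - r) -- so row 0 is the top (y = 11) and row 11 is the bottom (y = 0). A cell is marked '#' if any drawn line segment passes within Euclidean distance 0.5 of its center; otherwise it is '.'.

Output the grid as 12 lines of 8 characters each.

Segment 0: (1,3) -> (4,3)
Segment 1: (4,3) -> (0,3)
Segment 2: (0,3) -> (0,1)
Segment 3: (0,1) -> (3,1)
Segment 4: (3,1) -> (2,1)
Segment 5: (2,1) -> (1,1)

Answer: ........
........
........
........
........
........
........
........
#####...
#.......
####....
........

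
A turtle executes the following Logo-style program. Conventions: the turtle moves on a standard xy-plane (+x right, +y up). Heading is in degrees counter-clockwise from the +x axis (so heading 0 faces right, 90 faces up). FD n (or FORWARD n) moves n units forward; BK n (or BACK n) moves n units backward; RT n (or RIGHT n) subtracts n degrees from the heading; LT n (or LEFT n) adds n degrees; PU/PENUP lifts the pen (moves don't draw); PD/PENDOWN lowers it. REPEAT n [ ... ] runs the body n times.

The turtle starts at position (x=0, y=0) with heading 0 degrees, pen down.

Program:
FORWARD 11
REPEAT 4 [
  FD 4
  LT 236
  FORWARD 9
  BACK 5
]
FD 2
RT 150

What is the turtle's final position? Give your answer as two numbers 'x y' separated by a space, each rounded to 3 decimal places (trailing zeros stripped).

Executing turtle program step by step:
Start: pos=(0,0), heading=0, pen down
FD 11: (0,0) -> (11,0) [heading=0, draw]
REPEAT 4 [
  -- iteration 1/4 --
  FD 4: (11,0) -> (15,0) [heading=0, draw]
  LT 236: heading 0 -> 236
  FD 9: (15,0) -> (9.967,-7.461) [heading=236, draw]
  BK 5: (9.967,-7.461) -> (12.763,-3.316) [heading=236, draw]
  -- iteration 2/4 --
  FD 4: (12.763,-3.316) -> (10.526,-6.632) [heading=236, draw]
  LT 236: heading 236 -> 112
  FD 9: (10.526,-6.632) -> (7.155,1.712) [heading=112, draw]
  BK 5: (7.155,1.712) -> (9.028,-2.924) [heading=112, draw]
  -- iteration 3/4 --
  FD 4: (9.028,-2.924) -> (7.53,0.785) [heading=112, draw]
  LT 236: heading 112 -> 348
  FD 9: (7.53,0.785) -> (16.333,-1.086) [heading=348, draw]
  BK 5: (16.333,-1.086) -> (11.442,-0.046) [heading=348, draw]
  -- iteration 4/4 --
  FD 4: (11.442,-0.046) -> (15.355,-0.878) [heading=348, draw]
  LT 236: heading 348 -> 224
  FD 9: (15.355,-0.878) -> (8.881,-7.13) [heading=224, draw]
  BK 5: (8.881,-7.13) -> (12.477,-3.657) [heading=224, draw]
]
FD 2: (12.477,-3.657) -> (11.039,-5.046) [heading=224, draw]
RT 150: heading 224 -> 74
Final: pos=(11.039,-5.046), heading=74, 14 segment(s) drawn

Answer: 11.039 -5.046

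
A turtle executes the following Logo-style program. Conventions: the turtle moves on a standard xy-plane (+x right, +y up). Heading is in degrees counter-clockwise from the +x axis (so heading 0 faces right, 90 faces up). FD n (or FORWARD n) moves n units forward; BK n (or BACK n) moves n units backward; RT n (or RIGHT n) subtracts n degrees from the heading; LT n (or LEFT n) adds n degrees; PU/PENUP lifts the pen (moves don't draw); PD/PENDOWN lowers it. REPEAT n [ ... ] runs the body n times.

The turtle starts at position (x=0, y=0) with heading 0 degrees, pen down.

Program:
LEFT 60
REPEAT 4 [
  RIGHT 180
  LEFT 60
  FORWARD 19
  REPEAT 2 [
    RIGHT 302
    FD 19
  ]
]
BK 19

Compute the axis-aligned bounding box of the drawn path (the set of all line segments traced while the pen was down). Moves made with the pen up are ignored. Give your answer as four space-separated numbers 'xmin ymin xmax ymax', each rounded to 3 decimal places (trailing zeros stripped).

Answer: 0 -34.919 154.552 0

Derivation:
Executing turtle program step by step:
Start: pos=(0,0), heading=0, pen down
LT 60: heading 0 -> 60
REPEAT 4 [
  -- iteration 1/4 --
  RT 180: heading 60 -> 240
  LT 60: heading 240 -> 300
  FD 19: (0,0) -> (9.5,-16.454) [heading=300, draw]
  REPEAT 2 [
    -- iteration 1/2 --
    RT 302: heading 300 -> 358
    FD 19: (9.5,-16.454) -> (28.488,-17.118) [heading=358, draw]
    -- iteration 2/2 --
    RT 302: heading 358 -> 56
    FD 19: (28.488,-17.118) -> (39.113,-1.366) [heading=56, draw]
  ]
  -- iteration 2/4 --
  RT 180: heading 56 -> 236
  LT 60: heading 236 -> 296
  FD 19: (39.113,-1.366) -> (47.442,-18.443) [heading=296, draw]
  REPEAT 2 [
    -- iteration 1/2 --
    RT 302: heading 296 -> 354
    FD 19: (47.442,-18.443) -> (66.338,-20.429) [heading=354, draw]
    -- iteration 2/2 --
    RT 302: heading 354 -> 52
    FD 19: (66.338,-20.429) -> (78.036,-5.457) [heading=52, draw]
  ]
  -- iteration 3/4 --
  RT 180: heading 52 -> 232
  LT 60: heading 232 -> 292
  FD 19: (78.036,-5.457) -> (85.153,-23.073) [heading=292, draw]
  REPEAT 2 [
    -- iteration 1/2 --
    RT 302: heading 292 -> 350
    FD 19: (85.153,-23.073) -> (103.864,-26.373) [heading=350, draw]
    -- iteration 2/2 --
    RT 302: heading 350 -> 48
    FD 19: (103.864,-26.373) -> (116.578,-12.253) [heading=48, draw]
  ]
  -- iteration 4/4 --
  RT 180: heading 48 -> 228
  LT 60: heading 228 -> 288
  FD 19: (116.578,-12.253) -> (122.449,-30.323) [heading=288, draw]
  REPEAT 2 [
    -- iteration 1/2 --
    RT 302: heading 288 -> 346
    FD 19: (122.449,-30.323) -> (140.885,-34.919) [heading=346, draw]
    -- iteration 2/2 --
    RT 302: heading 346 -> 44
    FD 19: (140.885,-34.919) -> (154.552,-21.721) [heading=44, draw]
  ]
]
BK 19: (154.552,-21.721) -> (140.885,-34.919) [heading=44, draw]
Final: pos=(140.885,-34.919), heading=44, 13 segment(s) drawn

Segment endpoints: x in {0, 9.5, 28.488, 39.113, 47.442, 66.338, 78.036, 85.153, 103.864, 116.578, 122.449, 140.885, 154.552}, y in {-34.919, -30.323, -26.373, -23.073, -21.721, -20.429, -18.443, -17.118, -16.454, -12.253, -5.457, -1.366, 0}
xmin=0, ymin=-34.919, xmax=154.552, ymax=0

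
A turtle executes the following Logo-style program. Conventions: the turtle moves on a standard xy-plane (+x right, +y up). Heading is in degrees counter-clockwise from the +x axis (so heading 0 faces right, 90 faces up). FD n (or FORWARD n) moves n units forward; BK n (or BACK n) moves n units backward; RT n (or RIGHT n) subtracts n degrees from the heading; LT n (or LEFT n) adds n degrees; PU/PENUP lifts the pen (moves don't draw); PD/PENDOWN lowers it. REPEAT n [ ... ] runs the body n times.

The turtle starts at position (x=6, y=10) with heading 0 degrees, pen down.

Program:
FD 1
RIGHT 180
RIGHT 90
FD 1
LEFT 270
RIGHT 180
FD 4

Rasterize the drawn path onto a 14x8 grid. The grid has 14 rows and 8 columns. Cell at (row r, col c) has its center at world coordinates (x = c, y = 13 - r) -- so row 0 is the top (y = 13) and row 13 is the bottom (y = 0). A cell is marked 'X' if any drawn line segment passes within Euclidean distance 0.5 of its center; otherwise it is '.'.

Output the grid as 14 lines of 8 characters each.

Answer: ........
........
...XXXXX
......XX
........
........
........
........
........
........
........
........
........
........

Derivation:
Segment 0: (6,10) -> (7,10)
Segment 1: (7,10) -> (7,11)
Segment 2: (7,11) -> (3,11)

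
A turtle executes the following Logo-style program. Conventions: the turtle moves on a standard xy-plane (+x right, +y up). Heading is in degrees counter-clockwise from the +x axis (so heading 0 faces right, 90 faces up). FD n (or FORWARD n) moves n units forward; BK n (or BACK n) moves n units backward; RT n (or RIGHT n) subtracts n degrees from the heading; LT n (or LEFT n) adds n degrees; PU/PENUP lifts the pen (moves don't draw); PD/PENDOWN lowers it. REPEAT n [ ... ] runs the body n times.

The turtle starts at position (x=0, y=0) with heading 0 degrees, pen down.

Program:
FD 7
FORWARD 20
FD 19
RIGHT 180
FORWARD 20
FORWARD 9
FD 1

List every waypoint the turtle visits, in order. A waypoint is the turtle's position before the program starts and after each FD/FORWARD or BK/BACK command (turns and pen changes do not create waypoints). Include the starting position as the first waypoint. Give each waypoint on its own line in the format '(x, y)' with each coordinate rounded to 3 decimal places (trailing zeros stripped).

Executing turtle program step by step:
Start: pos=(0,0), heading=0, pen down
FD 7: (0,0) -> (7,0) [heading=0, draw]
FD 20: (7,0) -> (27,0) [heading=0, draw]
FD 19: (27,0) -> (46,0) [heading=0, draw]
RT 180: heading 0 -> 180
FD 20: (46,0) -> (26,0) [heading=180, draw]
FD 9: (26,0) -> (17,0) [heading=180, draw]
FD 1: (17,0) -> (16,0) [heading=180, draw]
Final: pos=(16,0), heading=180, 6 segment(s) drawn
Waypoints (7 total):
(0, 0)
(7, 0)
(27, 0)
(46, 0)
(26, 0)
(17, 0)
(16, 0)

Answer: (0, 0)
(7, 0)
(27, 0)
(46, 0)
(26, 0)
(17, 0)
(16, 0)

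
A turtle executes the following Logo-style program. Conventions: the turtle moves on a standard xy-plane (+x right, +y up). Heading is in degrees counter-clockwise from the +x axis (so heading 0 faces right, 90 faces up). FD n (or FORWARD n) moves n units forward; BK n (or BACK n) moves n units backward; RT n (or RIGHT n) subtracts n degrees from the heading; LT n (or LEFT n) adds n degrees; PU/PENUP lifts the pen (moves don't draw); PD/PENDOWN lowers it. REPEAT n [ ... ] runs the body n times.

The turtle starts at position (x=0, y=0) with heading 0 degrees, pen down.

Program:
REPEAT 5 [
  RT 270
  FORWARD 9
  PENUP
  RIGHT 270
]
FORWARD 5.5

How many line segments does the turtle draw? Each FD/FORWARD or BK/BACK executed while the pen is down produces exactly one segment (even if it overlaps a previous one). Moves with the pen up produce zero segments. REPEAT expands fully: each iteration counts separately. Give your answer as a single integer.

Executing turtle program step by step:
Start: pos=(0,0), heading=0, pen down
REPEAT 5 [
  -- iteration 1/5 --
  RT 270: heading 0 -> 90
  FD 9: (0,0) -> (0,9) [heading=90, draw]
  PU: pen up
  RT 270: heading 90 -> 180
  -- iteration 2/5 --
  RT 270: heading 180 -> 270
  FD 9: (0,9) -> (0,0) [heading=270, move]
  PU: pen up
  RT 270: heading 270 -> 0
  -- iteration 3/5 --
  RT 270: heading 0 -> 90
  FD 9: (0,0) -> (0,9) [heading=90, move]
  PU: pen up
  RT 270: heading 90 -> 180
  -- iteration 4/5 --
  RT 270: heading 180 -> 270
  FD 9: (0,9) -> (0,0) [heading=270, move]
  PU: pen up
  RT 270: heading 270 -> 0
  -- iteration 5/5 --
  RT 270: heading 0 -> 90
  FD 9: (0,0) -> (0,9) [heading=90, move]
  PU: pen up
  RT 270: heading 90 -> 180
]
FD 5.5: (0,9) -> (-5.5,9) [heading=180, move]
Final: pos=(-5.5,9), heading=180, 1 segment(s) drawn
Segments drawn: 1

Answer: 1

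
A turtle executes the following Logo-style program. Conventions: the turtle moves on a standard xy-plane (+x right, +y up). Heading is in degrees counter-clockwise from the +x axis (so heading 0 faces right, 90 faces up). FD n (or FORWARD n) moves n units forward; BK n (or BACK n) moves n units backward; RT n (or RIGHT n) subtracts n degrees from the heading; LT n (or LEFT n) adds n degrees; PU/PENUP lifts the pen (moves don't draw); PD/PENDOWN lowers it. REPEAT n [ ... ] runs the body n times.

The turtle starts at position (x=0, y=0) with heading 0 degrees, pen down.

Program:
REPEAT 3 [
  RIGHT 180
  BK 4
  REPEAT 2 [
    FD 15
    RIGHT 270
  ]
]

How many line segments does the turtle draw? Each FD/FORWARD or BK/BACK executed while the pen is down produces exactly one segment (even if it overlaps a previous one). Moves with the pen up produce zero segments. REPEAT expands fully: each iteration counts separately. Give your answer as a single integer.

Answer: 9

Derivation:
Executing turtle program step by step:
Start: pos=(0,0), heading=0, pen down
REPEAT 3 [
  -- iteration 1/3 --
  RT 180: heading 0 -> 180
  BK 4: (0,0) -> (4,0) [heading=180, draw]
  REPEAT 2 [
    -- iteration 1/2 --
    FD 15: (4,0) -> (-11,0) [heading=180, draw]
    RT 270: heading 180 -> 270
    -- iteration 2/2 --
    FD 15: (-11,0) -> (-11,-15) [heading=270, draw]
    RT 270: heading 270 -> 0
  ]
  -- iteration 2/3 --
  RT 180: heading 0 -> 180
  BK 4: (-11,-15) -> (-7,-15) [heading=180, draw]
  REPEAT 2 [
    -- iteration 1/2 --
    FD 15: (-7,-15) -> (-22,-15) [heading=180, draw]
    RT 270: heading 180 -> 270
    -- iteration 2/2 --
    FD 15: (-22,-15) -> (-22,-30) [heading=270, draw]
    RT 270: heading 270 -> 0
  ]
  -- iteration 3/3 --
  RT 180: heading 0 -> 180
  BK 4: (-22,-30) -> (-18,-30) [heading=180, draw]
  REPEAT 2 [
    -- iteration 1/2 --
    FD 15: (-18,-30) -> (-33,-30) [heading=180, draw]
    RT 270: heading 180 -> 270
    -- iteration 2/2 --
    FD 15: (-33,-30) -> (-33,-45) [heading=270, draw]
    RT 270: heading 270 -> 0
  ]
]
Final: pos=(-33,-45), heading=0, 9 segment(s) drawn
Segments drawn: 9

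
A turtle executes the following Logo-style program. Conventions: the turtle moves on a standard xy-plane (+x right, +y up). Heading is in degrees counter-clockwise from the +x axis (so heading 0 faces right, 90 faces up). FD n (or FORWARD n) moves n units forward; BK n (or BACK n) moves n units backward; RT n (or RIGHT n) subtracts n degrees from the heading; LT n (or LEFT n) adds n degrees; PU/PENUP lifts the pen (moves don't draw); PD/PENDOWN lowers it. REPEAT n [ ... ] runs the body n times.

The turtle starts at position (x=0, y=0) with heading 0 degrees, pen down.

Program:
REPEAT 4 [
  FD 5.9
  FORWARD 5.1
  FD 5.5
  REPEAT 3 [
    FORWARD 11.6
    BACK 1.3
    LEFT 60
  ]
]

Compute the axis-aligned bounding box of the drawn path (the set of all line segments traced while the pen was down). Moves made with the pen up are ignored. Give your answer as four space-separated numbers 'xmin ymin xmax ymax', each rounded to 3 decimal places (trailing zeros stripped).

Answer: -5.8 -1.126 32.6 18.966

Derivation:
Executing turtle program step by step:
Start: pos=(0,0), heading=0, pen down
REPEAT 4 [
  -- iteration 1/4 --
  FD 5.9: (0,0) -> (5.9,0) [heading=0, draw]
  FD 5.1: (5.9,0) -> (11,0) [heading=0, draw]
  FD 5.5: (11,0) -> (16.5,0) [heading=0, draw]
  REPEAT 3 [
    -- iteration 1/3 --
    FD 11.6: (16.5,0) -> (28.1,0) [heading=0, draw]
    BK 1.3: (28.1,0) -> (26.8,0) [heading=0, draw]
    LT 60: heading 0 -> 60
    -- iteration 2/3 --
    FD 11.6: (26.8,0) -> (32.6,10.046) [heading=60, draw]
    BK 1.3: (32.6,10.046) -> (31.95,8.92) [heading=60, draw]
    LT 60: heading 60 -> 120
    -- iteration 3/3 --
    FD 11.6: (31.95,8.92) -> (26.15,18.966) [heading=120, draw]
    BK 1.3: (26.15,18.966) -> (26.8,17.84) [heading=120, draw]
    LT 60: heading 120 -> 180
  ]
  -- iteration 2/4 --
  FD 5.9: (26.8,17.84) -> (20.9,17.84) [heading=180, draw]
  FD 5.1: (20.9,17.84) -> (15.8,17.84) [heading=180, draw]
  FD 5.5: (15.8,17.84) -> (10.3,17.84) [heading=180, draw]
  REPEAT 3 [
    -- iteration 1/3 --
    FD 11.6: (10.3,17.84) -> (-1.3,17.84) [heading=180, draw]
    BK 1.3: (-1.3,17.84) -> (0,17.84) [heading=180, draw]
    LT 60: heading 180 -> 240
    -- iteration 2/3 --
    FD 11.6: (0,17.84) -> (-5.8,7.794) [heading=240, draw]
    BK 1.3: (-5.8,7.794) -> (-5.15,8.92) [heading=240, draw]
    LT 60: heading 240 -> 300
    -- iteration 3/3 --
    FD 11.6: (-5.15,8.92) -> (0.65,-1.126) [heading=300, draw]
    BK 1.3: (0.65,-1.126) -> (0,0) [heading=300, draw]
    LT 60: heading 300 -> 0
  ]
  -- iteration 3/4 --
  FD 5.9: (0,0) -> (5.9,0) [heading=0, draw]
  FD 5.1: (5.9,0) -> (11,0) [heading=0, draw]
  FD 5.5: (11,0) -> (16.5,0) [heading=0, draw]
  REPEAT 3 [
    -- iteration 1/3 --
    FD 11.6: (16.5,0) -> (28.1,0) [heading=0, draw]
    BK 1.3: (28.1,0) -> (26.8,0) [heading=0, draw]
    LT 60: heading 0 -> 60
    -- iteration 2/3 --
    FD 11.6: (26.8,0) -> (32.6,10.046) [heading=60, draw]
    BK 1.3: (32.6,10.046) -> (31.95,8.92) [heading=60, draw]
    LT 60: heading 60 -> 120
    -- iteration 3/3 --
    FD 11.6: (31.95,8.92) -> (26.15,18.966) [heading=120, draw]
    BK 1.3: (26.15,18.966) -> (26.8,17.84) [heading=120, draw]
    LT 60: heading 120 -> 180
  ]
  -- iteration 4/4 --
  FD 5.9: (26.8,17.84) -> (20.9,17.84) [heading=180, draw]
  FD 5.1: (20.9,17.84) -> (15.8,17.84) [heading=180, draw]
  FD 5.5: (15.8,17.84) -> (10.3,17.84) [heading=180, draw]
  REPEAT 3 [
    -- iteration 1/3 --
    FD 11.6: (10.3,17.84) -> (-1.3,17.84) [heading=180, draw]
    BK 1.3: (-1.3,17.84) -> (0,17.84) [heading=180, draw]
    LT 60: heading 180 -> 240
    -- iteration 2/3 --
    FD 11.6: (0,17.84) -> (-5.8,7.794) [heading=240, draw]
    BK 1.3: (-5.8,7.794) -> (-5.15,8.92) [heading=240, draw]
    LT 60: heading 240 -> 300
    -- iteration 3/3 --
    FD 11.6: (-5.15,8.92) -> (0.65,-1.126) [heading=300, draw]
    BK 1.3: (0.65,-1.126) -> (0,0) [heading=300, draw]
    LT 60: heading 300 -> 0
  ]
]
Final: pos=(0,0), heading=0, 36 segment(s) drawn

Segment endpoints: x in {-5.8, -5.8, -5.15, -5.15, -1.3, 0, 0, 0, 0, 0.65, 0.65, 5.9, 5.9, 10.3, 11, 11, 15.8, 16.5, 20.9, 26.15, 26.8, 26.8, 28.1, 31.95, 31.95, 32.6, 32.6}, y in {-1.126, -1.126, 0, 0, 0, 0, 0, 0, 0, 0, 7.794, 7.794, 8.92, 8.92, 8.92, 8.92, 10.046, 17.84, 17.84, 17.84, 17.84, 17.84, 17.84, 18.966, 18.966}
xmin=-5.8, ymin=-1.126, xmax=32.6, ymax=18.966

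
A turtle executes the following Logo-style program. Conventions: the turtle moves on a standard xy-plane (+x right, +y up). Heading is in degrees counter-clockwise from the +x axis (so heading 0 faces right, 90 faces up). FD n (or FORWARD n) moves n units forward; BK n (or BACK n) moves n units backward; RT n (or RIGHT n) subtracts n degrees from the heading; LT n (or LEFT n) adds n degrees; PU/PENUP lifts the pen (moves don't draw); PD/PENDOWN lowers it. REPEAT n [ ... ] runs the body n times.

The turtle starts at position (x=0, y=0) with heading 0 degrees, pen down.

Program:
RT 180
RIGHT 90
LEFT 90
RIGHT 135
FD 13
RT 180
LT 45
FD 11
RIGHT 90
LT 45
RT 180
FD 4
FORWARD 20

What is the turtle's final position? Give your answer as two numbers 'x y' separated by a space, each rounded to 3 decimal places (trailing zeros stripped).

Executing turtle program step by step:
Start: pos=(0,0), heading=0, pen down
RT 180: heading 0 -> 180
RT 90: heading 180 -> 90
LT 90: heading 90 -> 180
RT 135: heading 180 -> 45
FD 13: (0,0) -> (9.192,9.192) [heading=45, draw]
RT 180: heading 45 -> 225
LT 45: heading 225 -> 270
FD 11: (9.192,9.192) -> (9.192,-1.808) [heading=270, draw]
RT 90: heading 270 -> 180
LT 45: heading 180 -> 225
RT 180: heading 225 -> 45
FD 4: (9.192,-1.808) -> (12.021,1.021) [heading=45, draw]
FD 20: (12.021,1.021) -> (26.163,15.163) [heading=45, draw]
Final: pos=(26.163,15.163), heading=45, 4 segment(s) drawn

Answer: 26.163 15.163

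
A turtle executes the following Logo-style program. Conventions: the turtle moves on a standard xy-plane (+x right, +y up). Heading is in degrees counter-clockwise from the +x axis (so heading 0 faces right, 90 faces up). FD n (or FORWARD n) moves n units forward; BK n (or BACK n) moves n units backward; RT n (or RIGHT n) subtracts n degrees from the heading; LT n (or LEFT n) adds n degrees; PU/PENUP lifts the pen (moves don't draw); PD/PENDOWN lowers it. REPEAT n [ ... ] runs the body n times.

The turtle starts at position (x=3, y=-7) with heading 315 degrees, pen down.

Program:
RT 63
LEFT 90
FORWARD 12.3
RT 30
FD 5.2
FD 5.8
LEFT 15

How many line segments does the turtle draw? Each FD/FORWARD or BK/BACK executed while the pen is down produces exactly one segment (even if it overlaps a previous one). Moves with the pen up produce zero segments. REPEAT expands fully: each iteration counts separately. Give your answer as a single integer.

Executing turtle program step by step:
Start: pos=(3,-7), heading=315, pen down
RT 63: heading 315 -> 252
LT 90: heading 252 -> 342
FD 12.3: (3,-7) -> (14.698,-10.801) [heading=342, draw]
RT 30: heading 342 -> 312
FD 5.2: (14.698,-10.801) -> (18.177,-14.665) [heading=312, draw]
FD 5.8: (18.177,-14.665) -> (22.058,-18.976) [heading=312, draw]
LT 15: heading 312 -> 327
Final: pos=(22.058,-18.976), heading=327, 3 segment(s) drawn
Segments drawn: 3

Answer: 3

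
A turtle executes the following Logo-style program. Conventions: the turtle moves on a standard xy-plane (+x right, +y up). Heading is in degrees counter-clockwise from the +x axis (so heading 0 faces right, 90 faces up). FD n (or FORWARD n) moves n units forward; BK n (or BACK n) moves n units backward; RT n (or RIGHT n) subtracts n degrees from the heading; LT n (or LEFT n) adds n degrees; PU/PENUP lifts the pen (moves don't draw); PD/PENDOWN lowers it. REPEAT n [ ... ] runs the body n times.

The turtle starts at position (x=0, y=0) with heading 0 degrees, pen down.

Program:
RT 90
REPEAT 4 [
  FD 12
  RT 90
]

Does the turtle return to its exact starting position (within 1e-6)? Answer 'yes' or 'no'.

Executing turtle program step by step:
Start: pos=(0,0), heading=0, pen down
RT 90: heading 0 -> 270
REPEAT 4 [
  -- iteration 1/4 --
  FD 12: (0,0) -> (0,-12) [heading=270, draw]
  RT 90: heading 270 -> 180
  -- iteration 2/4 --
  FD 12: (0,-12) -> (-12,-12) [heading=180, draw]
  RT 90: heading 180 -> 90
  -- iteration 3/4 --
  FD 12: (-12,-12) -> (-12,0) [heading=90, draw]
  RT 90: heading 90 -> 0
  -- iteration 4/4 --
  FD 12: (-12,0) -> (0,0) [heading=0, draw]
  RT 90: heading 0 -> 270
]
Final: pos=(0,0), heading=270, 4 segment(s) drawn

Start position: (0, 0)
Final position: (0, 0)
Distance = 0; < 1e-6 -> CLOSED

Answer: yes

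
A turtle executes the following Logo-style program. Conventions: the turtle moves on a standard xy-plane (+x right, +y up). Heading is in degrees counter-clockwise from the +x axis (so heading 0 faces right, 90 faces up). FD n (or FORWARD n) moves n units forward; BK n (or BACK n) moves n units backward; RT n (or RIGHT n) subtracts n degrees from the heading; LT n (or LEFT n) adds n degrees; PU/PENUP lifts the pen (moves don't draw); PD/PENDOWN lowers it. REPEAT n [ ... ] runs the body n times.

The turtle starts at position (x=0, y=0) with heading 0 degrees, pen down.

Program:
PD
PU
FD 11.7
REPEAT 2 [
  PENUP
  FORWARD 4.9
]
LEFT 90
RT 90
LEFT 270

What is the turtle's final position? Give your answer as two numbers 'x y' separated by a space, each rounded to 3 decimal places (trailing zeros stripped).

Executing turtle program step by step:
Start: pos=(0,0), heading=0, pen down
PD: pen down
PU: pen up
FD 11.7: (0,0) -> (11.7,0) [heading=0, move]
REPEAT 2 [
  -- iteration 1/2 --
  PU: pen up
  FD 4.9: (11.7,0) -> (16.6,0) [heading=0, move]
  -- iteration 2/2 --
  PU: pen up
  FD 4.9: (16.6,0) -> (21.5,0) [heading=0, move]
]
LT 90: heading 0 -> 90
RT 90: heading 90 -> 0
LT 270: heading 0 -> 270
Final: pos=(21.5,0), heading=270, 0 segment(s) drawn

Answer: 21.5 0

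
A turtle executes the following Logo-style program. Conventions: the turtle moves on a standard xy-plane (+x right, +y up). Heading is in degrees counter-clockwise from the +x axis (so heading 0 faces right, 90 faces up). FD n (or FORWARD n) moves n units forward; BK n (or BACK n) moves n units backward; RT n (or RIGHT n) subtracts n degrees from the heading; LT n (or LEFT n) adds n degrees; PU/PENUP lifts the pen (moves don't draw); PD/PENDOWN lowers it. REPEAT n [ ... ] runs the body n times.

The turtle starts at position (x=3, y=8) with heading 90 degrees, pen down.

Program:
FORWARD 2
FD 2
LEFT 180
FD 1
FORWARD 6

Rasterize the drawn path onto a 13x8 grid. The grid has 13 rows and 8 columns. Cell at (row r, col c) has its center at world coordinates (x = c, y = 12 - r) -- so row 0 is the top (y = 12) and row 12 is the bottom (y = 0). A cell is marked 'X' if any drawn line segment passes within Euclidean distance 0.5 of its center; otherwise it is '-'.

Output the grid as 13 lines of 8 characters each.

Segment 0: (3,8) -> (3,10)
Segment 1: (3,10) -> (3,12)
Segment 2: (3,12) -> (3,11)
Segment 3: (3,11) -> (3,5)

Answer: ---X----
---X----
---X----
---X----
---X----
---X----
---X----
---X----
--------
--------
--------
--------
--------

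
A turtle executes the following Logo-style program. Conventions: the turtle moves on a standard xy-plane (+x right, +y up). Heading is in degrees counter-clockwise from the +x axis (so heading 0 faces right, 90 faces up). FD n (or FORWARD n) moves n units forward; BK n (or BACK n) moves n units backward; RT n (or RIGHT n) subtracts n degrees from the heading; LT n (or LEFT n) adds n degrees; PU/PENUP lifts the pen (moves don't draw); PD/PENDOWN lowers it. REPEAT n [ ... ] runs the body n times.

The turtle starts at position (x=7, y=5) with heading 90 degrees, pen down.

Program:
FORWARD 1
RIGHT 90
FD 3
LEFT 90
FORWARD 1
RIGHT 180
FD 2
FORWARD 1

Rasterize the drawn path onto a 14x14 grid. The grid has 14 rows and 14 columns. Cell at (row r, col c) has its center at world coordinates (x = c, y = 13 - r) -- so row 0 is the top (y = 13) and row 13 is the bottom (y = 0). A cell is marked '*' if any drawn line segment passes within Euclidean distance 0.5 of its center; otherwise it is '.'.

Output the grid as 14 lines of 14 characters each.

Segment 0: (7,5) -> (7,6)
Segment 1: (7,6) -> (10,6)
Segment 2: (10,6) -> (10,7)
Segment 3: (10,7) -> (10,5)
Segment 4: (10,5) -> (10,4)

Answer: ..............
..............
..............
..............
..............
..............
..........*...
.......****...
.......*..*...
..........*...
..............
..............
..............
..............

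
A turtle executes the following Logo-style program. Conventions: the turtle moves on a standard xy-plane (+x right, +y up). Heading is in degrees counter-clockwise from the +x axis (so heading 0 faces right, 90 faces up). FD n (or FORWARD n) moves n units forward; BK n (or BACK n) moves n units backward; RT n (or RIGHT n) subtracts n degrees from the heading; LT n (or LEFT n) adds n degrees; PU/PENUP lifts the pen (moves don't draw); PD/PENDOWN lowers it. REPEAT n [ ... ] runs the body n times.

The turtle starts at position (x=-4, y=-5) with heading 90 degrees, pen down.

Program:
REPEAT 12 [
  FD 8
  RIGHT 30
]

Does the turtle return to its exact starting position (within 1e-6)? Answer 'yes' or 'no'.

Answer: yes

Derivation:
Executing turtle program step by step:
Start: pos=(-4,-5), heading=90, pen down
REPEAT 12 [
  -- iteration 1/12 --
  FD 8: (-4,-5) -> (-4,3) [heading=90, draw]
  RT 30: heading 90 -> 60
  -- iteration 2/12 --
  FD 8: (-4,3) -> (0,9.928) [heading=60, draw]
  RT 30: heading 60 -> 30
  -- iteration 3/12 --
  FD 8: (0,9.928) -> (6.928,13.928) [heading=30, draw]
  RT 30: heading 30 -> 0
  -- iteration 4/12 --
  FD 8: (6.928,13.928) -> (14.928,13.928) [heading=0, draw]
  RT 30: heading 0 -> 330
  -- iteration 5/12 --
  FD 8: (14.928,13.928) -> (21.856,9.928) [heading=330, draw]
  RT 30: heading 330 -> 300
  -- iteration 6/12 --
  FD 8: (21.856,9.928) -> (25.856,3) [heading=300, draw]
  RT 30: heading 300 -> 270
  -- iteration 7/12 --
  FD 8: (25.856,3) -> (25.856,-5) [heading=270, draw]
  RT 30: heading 270 -> 240
  -- iteration 8/12 --
  FD 8: (25.856,-5) -> (21.856,-11.928) [heading=240, draw]
  RT 30: heading 240 -> 210
  -- iteration 9/12 --
  FD 8: (21.856,-11.928) -> (14.928,-15.928) [heading=210, draw]
  RT 30: heading 210 -> 180
  -- iteration 10/12 --
  FD 8: (14.928,-15.928) -> (6.928,-15.928) [heading=180, draw]
  RT 30: heading 180 -> 150
  -- iteration 11/12 --
  FD 8: (6.928,-15.928) -> (0,-11.928) [heading=150, draw]
  RT 30: heading 150 -> 120
  -- iteration 12/12 --
  FD 8: (0,-11.928) -> (-4,-5) [heading=120, draw]
  RT 30: heading 120 -> 90
]
Final: pos=(-4,-5), heading=90, 12 segment(s) drawn

Start position: (-4, -5)
Final position: (-4, -5)
Distance = 0; < 1e-6 -> CLOSED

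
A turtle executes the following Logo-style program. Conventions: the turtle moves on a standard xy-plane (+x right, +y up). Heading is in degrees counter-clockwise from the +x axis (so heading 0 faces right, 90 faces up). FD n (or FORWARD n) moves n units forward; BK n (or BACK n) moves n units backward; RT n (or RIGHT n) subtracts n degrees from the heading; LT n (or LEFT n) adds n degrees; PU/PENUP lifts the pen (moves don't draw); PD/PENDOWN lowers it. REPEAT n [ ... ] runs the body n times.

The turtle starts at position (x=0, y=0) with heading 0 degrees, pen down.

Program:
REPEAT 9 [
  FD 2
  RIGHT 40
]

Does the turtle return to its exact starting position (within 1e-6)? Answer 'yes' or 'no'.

Executing turtle program step by step:
Start: pos=(0,0), heading=0, pen down
REPEAT 9 [
  -- iteration 1/9 --
  FD 2: (0,0) -> (2,0) [heading=0, draw]
  RT 40: heading 0 -> 320
  -- iteration 2/9 --
  FD 2: (2,0) -> (3.532,-1.286) [heading=320, draw]
  RT 40: heading 320 -> 280
  -- iteration 3/9 --
  FD 2: (3.532,-1.286) -> (3.879,-3.255) [heading=280, draw]
  RT 40: heading 280 -> 240
  -- iteration 4/9 --
  FD 2: (3.879,-3.255) -> (2.879,-4.987) [heading=240, draw]
  RT 40: heading 240 -> 200
  -- iteration 5/9 --
  FD 2: (2.879,-4.987) -> (1,-5.671) [heading=200, draw]
  RT 40: heading 200 -> 160
  -- iteration 6/9 --
  FD 2: (1,-5.671) -> (-0.879,-4.987) [heading=160, draw]
  RT 40: heading 160 -> 120
  -- iteration 7/9 --
  FD 2: (-0.879,-4.987) -> (-1.879,-3.255) [heading=120, draw]
  RT 40: heading 120 -> 80
  -- iteration 8/9 --
  FD 2: (-1.879,-3.255) -> (-1.532,-1.286) [heading=80, draw]
  RT 40: heading 80 -> 40
  -- iteration 9/9 --
  FD 2: (-1.532,-1.286) -> (0,0) [heading=40, draw]
  RT 40: heading 40 -> 0
]
Final: pos=(0,0), heading=0, 9 segment(s) drawn

Start position: (0, 0)
Final position: (0, 0)
Distance = 0; < 1e-6 -> CLOSED

Answer: yes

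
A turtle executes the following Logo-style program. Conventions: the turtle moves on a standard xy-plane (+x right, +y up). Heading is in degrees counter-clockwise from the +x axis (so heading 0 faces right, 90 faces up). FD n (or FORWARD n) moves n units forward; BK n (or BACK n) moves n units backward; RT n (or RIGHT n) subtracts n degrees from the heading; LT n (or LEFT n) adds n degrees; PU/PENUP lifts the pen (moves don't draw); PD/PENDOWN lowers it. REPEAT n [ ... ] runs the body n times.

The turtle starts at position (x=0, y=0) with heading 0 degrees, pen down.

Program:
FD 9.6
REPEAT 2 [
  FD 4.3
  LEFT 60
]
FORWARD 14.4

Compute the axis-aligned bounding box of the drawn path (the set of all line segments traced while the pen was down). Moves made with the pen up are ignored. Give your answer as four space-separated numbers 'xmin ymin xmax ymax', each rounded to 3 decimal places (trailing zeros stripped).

Answer: 0 0 16.05 16.195

Derivation:
Executing turtle program step by step:
Start: pos=(0,0), heading=0, pen down
FD 9.6: (0,0) -> (9.6,0) [heading=0, draw]
REPEAT 2 [
  -- iteration 1/2 --
  FD 4.3: (9.6,0) -> (13.9,0) [heading=0, draw]
  LT 60: heading 0 -> 60
  -- iteration 2/2 --
  FD 4.3: (13.9,0) -> (16.05,3.724) [heading=60, draw]
  LT 60: heading 60 -> 120
]
FD 14.4: (16.05,3.724) -> (8.85,16.195) [heading=120, draw]
Final: pos=(8.85,16.195), heading=120, 4 segment(s) drawn

Segment endpoints: x in {0, 8.85, 9.6, 13.9, 16.05}, y in {0, 3.724, 16.195}
xmin=0, ymin=0, xmax=16.05, ymax=16.195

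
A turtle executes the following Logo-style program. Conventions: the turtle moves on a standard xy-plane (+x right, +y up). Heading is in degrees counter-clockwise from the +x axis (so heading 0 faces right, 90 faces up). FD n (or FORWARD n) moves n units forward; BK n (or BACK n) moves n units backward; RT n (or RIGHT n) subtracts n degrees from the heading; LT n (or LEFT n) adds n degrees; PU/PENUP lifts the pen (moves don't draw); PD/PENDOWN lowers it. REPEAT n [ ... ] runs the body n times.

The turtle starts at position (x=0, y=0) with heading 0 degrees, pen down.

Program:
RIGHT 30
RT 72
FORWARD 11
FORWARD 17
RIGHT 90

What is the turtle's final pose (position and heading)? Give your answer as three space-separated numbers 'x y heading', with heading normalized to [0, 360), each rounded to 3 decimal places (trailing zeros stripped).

Executing turtle program step by step:
Start: pos=(0,0), heading=0, pen down
RT 30: heading 0 -> 330
RT 72: heading 330 -> 258
FD 11: (0,0) -> (-2.287,-10.76) [heading=258, draw]
FD 17: (-2.287,-10.76) -> (-5.822,-27.388) [heading=258, draw]
RT 90: heading 258 -> 168
Final: pos=(-5.822,-27.388), heading=168, 2 segment(s) drawn

Answer: -5.822 -27.388 168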